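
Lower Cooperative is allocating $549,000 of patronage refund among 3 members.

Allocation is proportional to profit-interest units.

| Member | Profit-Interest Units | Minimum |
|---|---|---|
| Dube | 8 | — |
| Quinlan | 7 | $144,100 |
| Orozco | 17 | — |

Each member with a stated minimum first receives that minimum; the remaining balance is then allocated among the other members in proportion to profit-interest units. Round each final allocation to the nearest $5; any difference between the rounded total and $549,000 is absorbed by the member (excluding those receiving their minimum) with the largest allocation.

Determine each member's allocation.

Guaranteed amounts: Quinlan $144,100. Balance $404,900.
Balance split over remaining profit-interest units 25: Dube 129,568.00 → $129,570; Orozco 275,332.00 → $275,330.

Dube: $129,570 | Quinlan: $144,100 | Orozco: $275,330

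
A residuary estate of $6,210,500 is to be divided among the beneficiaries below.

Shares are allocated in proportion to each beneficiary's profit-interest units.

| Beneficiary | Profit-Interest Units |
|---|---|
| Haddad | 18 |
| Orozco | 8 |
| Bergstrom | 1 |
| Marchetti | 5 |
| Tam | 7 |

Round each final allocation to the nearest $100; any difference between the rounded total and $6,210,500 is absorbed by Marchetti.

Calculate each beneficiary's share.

Profit-interest units total: 39.
Raw shares: Haddad 18/39 × $6,210,500 = 2,866,384.62; Orozco 8/39 × $6,210,500 = 1,273,948.72; Bergstrom 1/39 × $6,210,500 = 159,243.59; Marchetti 5/39 × $6,210,500 = 796,217.95; Tam 7/39 × $6,210,500 = 1,114,705.13.
After rounding ($100): Haddad $2,866,400; Orozco $1,273,900; Bergstrom $159,200; Marchetti $796,200; Tam $1,114,700. Sum = $6,210,400.
Difference $6,210,500 − $6,210,400 = +$100 applied to Marchetti: Marchetti becomes $796,300.

Haddad: $2,866,400; Orozco: $1,273,900; Bergstrom: $159,200; Marchetti: $796,300; Tam: $1,114,700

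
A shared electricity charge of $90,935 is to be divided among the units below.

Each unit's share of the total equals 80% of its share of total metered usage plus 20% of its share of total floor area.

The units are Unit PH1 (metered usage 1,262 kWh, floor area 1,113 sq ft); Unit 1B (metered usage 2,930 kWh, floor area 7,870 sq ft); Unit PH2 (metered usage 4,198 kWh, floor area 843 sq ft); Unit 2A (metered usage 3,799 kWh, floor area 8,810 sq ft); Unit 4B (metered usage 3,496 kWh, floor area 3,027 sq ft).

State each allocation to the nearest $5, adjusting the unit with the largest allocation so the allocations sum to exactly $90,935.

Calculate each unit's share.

Unit PH1: $6,790; Unit 1B: $20,195; Unit PH2: $20,180; Unit 2A: $25,015; Unit 4B: $18,755

Metered usage total 15,685; floor area total 21,663.
Composite weights (80% metered usage + 20% floor area): Unit PH1 0.0746; Unit 1B 0.2221; Unit PH2 0.2219; Unit 2A 0.2751; Unit 4B 0.2063.
Raw shares: Unit PH1 6,787.64; Unit 1B 20,196.72; Unit PH2 20,178.32; Unit 2A 25,016.36; Unit 4B 18,755.96.
Rounded to nearest $5: Unit PH1 $6,790; Unit 1B $20,195; Unit PH2 $20,180; Unit 2A $25,015; Unit 4B $18,755. Sum = $90,935.
Rounded total matches; no reconciliation needed.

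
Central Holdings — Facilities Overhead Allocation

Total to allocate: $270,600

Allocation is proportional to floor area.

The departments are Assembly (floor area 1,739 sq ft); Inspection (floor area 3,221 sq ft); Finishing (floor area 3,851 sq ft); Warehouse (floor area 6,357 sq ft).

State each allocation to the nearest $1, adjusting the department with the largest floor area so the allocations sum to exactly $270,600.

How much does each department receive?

Assembly: $31,024 · Inspection: $57,463 · Finishing: $68,703 · Warehouse: $113,410

Combined floor area = 1,739 + 3,221 + 3,851 + 6,357 = 15,168.
Raw shares: Assembly 31,024.09; Inspection 57,463.25; Finishing 68,702.57; Warehouse 113,410.09.
Rounded to nearest $1: Assembly $31,024; Inspection $57,463; Finishing $68,703; Warehouse $113,410. Sum = $270,600.
Rounded total matches; no reconciliation needed.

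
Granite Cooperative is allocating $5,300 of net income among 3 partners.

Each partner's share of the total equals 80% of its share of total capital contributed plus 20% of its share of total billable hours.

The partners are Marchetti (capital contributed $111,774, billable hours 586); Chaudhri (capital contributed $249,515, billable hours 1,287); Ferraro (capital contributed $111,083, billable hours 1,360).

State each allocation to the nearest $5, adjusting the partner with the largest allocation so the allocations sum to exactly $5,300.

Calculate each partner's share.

Capital contributed total 472,372; billable hours total 3,233.
Blended shares (80% capital contributed + 20% billable hours): Marchetti 0.2255; Chaudhri 0.5022; Ferraro 0.2723.
Proportional shares: Marchetti 1,195.41; Chaudhri 2,661.61; Ferraro 1,442.98.
After rounding ($5): Marchetti $1,195; Chaudhri $2,660; Ferraro $1,445. Sum = $5,300.
Rounded total matches; no reconciliation needed.

Marchetti: $1,195 | Chaudhri: $2,660 | Ferraro: $1,445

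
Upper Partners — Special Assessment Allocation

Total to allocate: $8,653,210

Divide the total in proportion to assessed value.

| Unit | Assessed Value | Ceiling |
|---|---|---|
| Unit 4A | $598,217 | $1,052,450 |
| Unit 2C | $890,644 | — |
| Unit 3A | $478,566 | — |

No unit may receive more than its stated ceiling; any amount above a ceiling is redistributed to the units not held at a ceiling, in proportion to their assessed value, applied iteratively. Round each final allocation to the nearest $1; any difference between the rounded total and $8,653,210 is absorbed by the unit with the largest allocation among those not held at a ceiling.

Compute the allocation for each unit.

Assessed value total: 1,967,427.
Proportional shares (ignoring caps): Unit 4A 2,631,100.07; Unit 2C 3,917,263.29; Unit 3A 2,104,846.63.
Capped: Unit 4A ($1,052,450); residual $7,600,760 reallocated over remaining assessed value 1,369,210.
Redistributed shares: Unit 2C 4,944,143.91 → $4,944,144; Unit 3A 2,656,616.09 → $2,656,616.

Unit 4A: $1,052,450; Unit 2C: $4,944,144; Unit 3A: $2,656,616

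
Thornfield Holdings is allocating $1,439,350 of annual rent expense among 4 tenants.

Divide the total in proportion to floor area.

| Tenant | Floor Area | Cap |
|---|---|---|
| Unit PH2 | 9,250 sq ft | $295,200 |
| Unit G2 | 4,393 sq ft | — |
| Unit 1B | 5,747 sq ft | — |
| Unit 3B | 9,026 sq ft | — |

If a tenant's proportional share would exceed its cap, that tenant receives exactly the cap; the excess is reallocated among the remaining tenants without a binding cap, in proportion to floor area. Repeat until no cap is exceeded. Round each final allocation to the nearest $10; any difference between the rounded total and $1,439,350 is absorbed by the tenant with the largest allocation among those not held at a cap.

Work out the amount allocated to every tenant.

Unit PH2: $295,200 | Unit G2: $262,250 | Unit 1B: $343,080 | Unit 3B: $538,820

Sum of floor area: 28,416.
Pro-rata shares before constraints: Unit PH2 468,538.41; Unit G2 222,517.76; Unit 1B 291,101.65; Unit 3B 457,192.18.
Cap binds for Unit PH2 ($295,200); balance $1,144,150 reallocated over remaining floor area 19,166.
Remaining shares: Unit G2 262,248.30 → $262,250; Unit 1B 343,077.85 → $343,080; Unit 3B 538,823.85 → $538,820.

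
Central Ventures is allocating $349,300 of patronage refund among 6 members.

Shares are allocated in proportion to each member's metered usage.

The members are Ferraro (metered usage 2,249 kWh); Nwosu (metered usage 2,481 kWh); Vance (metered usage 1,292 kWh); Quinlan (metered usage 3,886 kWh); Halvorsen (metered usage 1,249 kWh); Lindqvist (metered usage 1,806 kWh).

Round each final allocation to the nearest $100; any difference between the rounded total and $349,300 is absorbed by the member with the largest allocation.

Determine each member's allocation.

Metered usage total: 12,963.
Raw shares: Ferraro 2,249/12,963 × $349,300 = 60,601.38; Nwosu 2,481/12,963 × $349,300 = 66,852.83; Vance 1,292/12,963 × $349,300 = 34,814.13; Quinlan 3,886/12,963 × $349,300 = 104,711.86; Halvorsen 1,249/12,963 × $349,300 = 33,655.46; Lindqvist 1,806/12,963 × $349,300 = 48,664.34.
After rounding ($100): Ferraro $60,600; Nwosu $66,900; Vance $34,800; Quinlan $104,700; Halvorsen $33,700; Lindqvist $48,700. Sum = $349,400.
Difference $349,300 − $349,400 = −$100 applied to largest allocation (Quinlan): Quinlan becomes $104,600.

Ferraro: $60,600 | Nwosu: $66,900 | Vance: $34,800 | Quinlan: $104,600 | Halvorsen: $33,700 | Lindqvist: $48,700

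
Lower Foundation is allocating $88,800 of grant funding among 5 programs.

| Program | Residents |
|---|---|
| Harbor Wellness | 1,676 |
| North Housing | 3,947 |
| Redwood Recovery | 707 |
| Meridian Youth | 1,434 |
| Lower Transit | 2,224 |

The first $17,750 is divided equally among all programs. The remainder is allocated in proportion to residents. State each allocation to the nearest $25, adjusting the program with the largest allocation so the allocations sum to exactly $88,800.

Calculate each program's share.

Harbor Wellness: $15,475 | North Housing: $31,625 | Redwood Recovery: $8,575 | Meridian Youth: $13,750 | Lower Transit: $19,375

Equal tier: $17,750 ÷ 5 = $3,550 apiece.
Remainder $71,050 by residents (total 9,988): Harbor Wellness 11,922.29 → $11,925; North Housing 28,077.13 → $28,075; Redwood Recovery 5,029.27 → $5,025; Meridian Youth 10,200.81 → $10,200; Lower Transit 15,820.50 → $15,825.
Totals: Harbor Wellness $3,550 + $11,925 = $15,475; North Housing $3,550 + $28,075 = $31,625; Redwood Recovery $3,550 + $5,025 = $8,575; Meridian Youth $3,550 + $10,200 = $13,750; Lower Transit $3,550 + $15,825 = $19,375.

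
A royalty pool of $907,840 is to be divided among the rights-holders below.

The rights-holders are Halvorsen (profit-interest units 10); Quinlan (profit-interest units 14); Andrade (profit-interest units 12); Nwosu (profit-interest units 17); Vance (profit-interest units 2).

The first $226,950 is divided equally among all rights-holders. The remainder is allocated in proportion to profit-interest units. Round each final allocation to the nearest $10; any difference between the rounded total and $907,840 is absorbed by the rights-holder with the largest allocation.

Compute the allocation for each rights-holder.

Equal tier: $226,950 ÷ 5 = $45,390 apiece.
Remainder $680,890 by profit-interest units (total 55): Halvorsen 123,798.18 → $123,800; Quinlan 173,317.45 → $173,320; Andrade 148,557.82 → $148,560; Nwosu 210,456.91 → $210,460; Vance 24,759.64 → $24,760.
Rounding difference −$10 on remainder applied to Nwosu.
Totals: Halvorsen $45,390 + $123,800 = $169,190; Quinlan $45,390 + $173,320 = $218,710; Andrade $45,390 + $148,560 = $193,950; Nwosu $45,390 + $210,450 = $255,840; Vance $45,390 + $24,760 = $70,150.

Halvorsen: $169,190; Quinlan: $218,710; Andrade: $193,950; Nwosu: $255,840; Vance: $70,150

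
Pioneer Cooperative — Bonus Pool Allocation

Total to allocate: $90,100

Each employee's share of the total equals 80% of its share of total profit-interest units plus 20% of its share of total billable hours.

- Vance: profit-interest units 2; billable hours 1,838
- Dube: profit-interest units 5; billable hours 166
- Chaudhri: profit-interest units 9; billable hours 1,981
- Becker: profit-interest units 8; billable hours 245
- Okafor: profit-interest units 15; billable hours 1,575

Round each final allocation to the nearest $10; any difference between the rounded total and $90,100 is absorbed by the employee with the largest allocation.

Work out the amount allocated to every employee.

Vance: $9,400 | Dube: $9,760 | Chaudhri: $22,780 | Becker: $15,550 | Okafor: $32,610

Totals — profit-interest units 39, billable hours 5,805.
Composite weights (80% profit-interest units + 20% billable hours): Vance 0.1044; Dube 0.1083; Chaudhri 0.2529; Becker 0.1725; Okafor 0.3620.
Raw shares: Vance 9,401.97; Dube 9,756.33; Chaudhri 22,783.31; Becker 15,546.18; Okafor 32,612.22.
After rounding ($10): Vance $9,400; Dube $9,760; Chaudhri $22,780; Becker $15,550; Okafor $32,610. Sum = $90,100.
Rounded total matches; no reconciliation needed.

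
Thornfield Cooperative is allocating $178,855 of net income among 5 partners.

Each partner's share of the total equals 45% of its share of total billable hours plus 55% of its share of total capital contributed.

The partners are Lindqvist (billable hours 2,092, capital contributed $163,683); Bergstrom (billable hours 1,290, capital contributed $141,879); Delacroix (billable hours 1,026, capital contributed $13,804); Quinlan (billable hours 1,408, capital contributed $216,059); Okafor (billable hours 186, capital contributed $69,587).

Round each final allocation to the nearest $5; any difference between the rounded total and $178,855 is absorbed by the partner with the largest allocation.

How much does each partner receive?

Lindqvist: $54,665 · Bergstrom: $40,365 · Delacroix: $16,005 · Quinlan: $54,010 · Okafor: $13,810

Totals — billable hours 6,002, capital contributed 605,012.
Blended shares (45% billable hours + 55% capital contributed): Lindqvist 0.3056; Bergstrom 0.2257; Delacroix 0.0895; Quinlan 0.3020; Okafor 0.0772.
Proportional shares: Lindqvist 54,666.58; Bergstrom 40,366.88; Delacroix 16,002.73; Quinlan 54,010.31; Okafor 13,808.50.
Rounded to nearest $5: Lindqvist $54,665; Bergstrom $40,365; Delacroix $16,005; Quinlan $54,010; Okafor $13,810. Sum = $178,855.
Rounded total matches; no reconciliation needed.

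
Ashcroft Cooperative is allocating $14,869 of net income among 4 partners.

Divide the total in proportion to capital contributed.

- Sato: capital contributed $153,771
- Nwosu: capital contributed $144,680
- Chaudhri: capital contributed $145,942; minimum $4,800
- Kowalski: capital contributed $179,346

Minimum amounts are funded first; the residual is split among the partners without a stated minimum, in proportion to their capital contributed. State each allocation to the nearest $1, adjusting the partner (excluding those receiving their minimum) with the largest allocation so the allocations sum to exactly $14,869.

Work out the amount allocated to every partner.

Sato: $3,241 | Nwosu: $3,049 | Chaudhri: $4,800 | Kowalski: $3,779

Fund the minimums — Chaudhri $4,800. Balance $10,069.
Balance split over remaining capital contributed 477,797: Sato 3,240.54 → $3,241; Nwosu 3,048.96 → $3,049; Kowalski 3,779.502 → $3,780.
Rounding difference −$1 applied to Kowalski → $3,779.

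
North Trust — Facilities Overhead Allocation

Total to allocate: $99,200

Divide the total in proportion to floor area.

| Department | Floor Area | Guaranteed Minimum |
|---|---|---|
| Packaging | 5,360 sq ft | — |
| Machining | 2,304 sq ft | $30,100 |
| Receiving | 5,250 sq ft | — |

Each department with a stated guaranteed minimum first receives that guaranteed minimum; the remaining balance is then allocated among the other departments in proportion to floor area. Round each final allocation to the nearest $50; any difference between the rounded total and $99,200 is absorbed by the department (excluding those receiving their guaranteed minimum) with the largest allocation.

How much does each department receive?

Minimums first: Machining $30,100. Remaining pool $69,100.
Remaining pool split over remaining floor area 10,610: Packaging 34,908.20 → $34,900; Receiving 34,191.80 → $34,200.

Packaging: $34,900 | Machining: $30,100 | Receiving: $34,200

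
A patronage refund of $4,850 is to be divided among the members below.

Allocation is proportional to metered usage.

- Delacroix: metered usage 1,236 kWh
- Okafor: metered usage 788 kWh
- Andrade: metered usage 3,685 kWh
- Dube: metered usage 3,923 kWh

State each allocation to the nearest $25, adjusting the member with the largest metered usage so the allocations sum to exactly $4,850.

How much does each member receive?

Delacroix: $625; Okafor: $400; Andrade: $1,850; Dube: $1,975

Sum of metered usage: 1,236 + 788 + 3,685 + 3,923 = 9,632.
Unrounded shares: Delacroix 622.36; Okafor 396.78; Andrade 1,855.51; Dube 1,975.35.
Rounded to nearest $25: Delacroix $625; Okafor $400; Andrade $1,850; Dube $1,975. Sum = $4,850.
Sum already equals the total — no adjustment.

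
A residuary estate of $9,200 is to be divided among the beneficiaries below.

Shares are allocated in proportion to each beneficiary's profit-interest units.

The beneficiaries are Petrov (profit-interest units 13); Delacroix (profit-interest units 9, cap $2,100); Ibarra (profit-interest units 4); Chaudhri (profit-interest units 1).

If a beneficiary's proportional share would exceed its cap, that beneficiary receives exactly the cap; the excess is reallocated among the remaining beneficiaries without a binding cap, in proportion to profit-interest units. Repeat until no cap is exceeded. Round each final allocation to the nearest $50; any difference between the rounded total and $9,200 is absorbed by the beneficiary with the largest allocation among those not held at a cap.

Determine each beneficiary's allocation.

Petrov: $5,100 · Delacroix: $2,100 · Ibarra: $1,600 · Chaudhri: $400

Profit-interest units total: 27.
Pro-rata shares before constraints: Petrov 4,429.63; Delacroix 3,066.67; Ibarra 1,362.96; Chaudhri 340.74.
Held at cap: Delacroix ($2,100); residual $7,100 reallocated over remaining profit-interest units 18.
Remaining shares: Petrov 5,127.78 → $5,150; Ibarra 1,577.78 → $1,600; Chaudhri 394.44 → $400.
Rounding difference −$50 applied to Petrov → $5,100.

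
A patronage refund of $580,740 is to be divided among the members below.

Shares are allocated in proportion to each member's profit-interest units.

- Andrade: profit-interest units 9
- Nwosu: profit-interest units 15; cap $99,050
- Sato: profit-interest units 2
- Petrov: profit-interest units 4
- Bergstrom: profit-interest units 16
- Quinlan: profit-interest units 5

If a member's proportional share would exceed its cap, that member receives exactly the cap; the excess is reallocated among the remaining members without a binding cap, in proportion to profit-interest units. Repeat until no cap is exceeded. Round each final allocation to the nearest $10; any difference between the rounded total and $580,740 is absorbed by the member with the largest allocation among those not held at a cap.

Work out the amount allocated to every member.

Andrade: $120,420 | Nwosu: $99,050 | Sato: $26,760 | Petrov: $53,520 | Bergstrom: $214,090 | Quinlan: $66,900

Total profit-interest units = 51.
Proportional shares (ignoring caps): Andrade 102,483.53; Nwosu 170,805.88; Sato 22,774.12; Petrov 45,548.24; Bergstrom 182,192.94; Quinlan 56,935.29.
Cap binds for Nwosu ($99,050); remaining pool $481,690 reallocated over remaining profit-interest units 36.
Shares after redistribution: Andrade 120,422.50 → $120,420; Sato 26,760.56 → $26,760; Petrov 53,521.11 → $53,520; Bergstrom 214,084.44 → $214,080; Quinlan 66,901.39 → $66,900.
Rounding difference +$10 applied to Bergstrom → $214,090.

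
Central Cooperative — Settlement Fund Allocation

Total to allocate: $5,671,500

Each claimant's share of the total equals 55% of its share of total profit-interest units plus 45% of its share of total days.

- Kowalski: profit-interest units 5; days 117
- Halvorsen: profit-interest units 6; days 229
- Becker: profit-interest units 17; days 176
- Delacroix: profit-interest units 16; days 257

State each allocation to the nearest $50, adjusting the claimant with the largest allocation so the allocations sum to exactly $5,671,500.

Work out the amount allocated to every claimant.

Profit-interest units total 44; days total 779.
Blended shares (55% profit-interest units + 45% days): Kowalski 0.1301; Halvorsen 0.2073; Becker 0.3142; Delacroix 0.3485.
Raw shares: Kowalski 737,786.43; Halvorsen 1,175,616.77; Becker 1,781,808.38; Delacroix 1,976,288.41.
After rounding ($50): Kowalski $737,800; Halvorsen $1,175,600; Becker $1,781,800; Delacroix $1,976,300. Sum = $5,671,500.
Rounded total matches; no reconciliation needed.

Kowalski: $737,800 | Halvorsen: $1,175,600 | Becker: $1,781,800 | Delacroix: $1,976,300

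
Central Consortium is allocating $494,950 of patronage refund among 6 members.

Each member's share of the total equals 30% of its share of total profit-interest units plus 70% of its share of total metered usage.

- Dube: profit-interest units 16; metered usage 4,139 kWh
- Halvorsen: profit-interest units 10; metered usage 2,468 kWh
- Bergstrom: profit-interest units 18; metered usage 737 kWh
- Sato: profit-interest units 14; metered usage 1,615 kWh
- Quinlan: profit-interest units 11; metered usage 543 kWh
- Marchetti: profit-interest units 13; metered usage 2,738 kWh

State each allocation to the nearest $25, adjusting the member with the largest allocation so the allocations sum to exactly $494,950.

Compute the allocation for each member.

Dube: $146,100 | Halvorsen: $87,975 | Bergstrom: $53,450 | Sato: $71,075 | Quinlan: $35,300 | Marchetti: $101,050

Totals — profit-interest units 82, metered usage 12,240.
Composite weights (30% profit-interest units + 70% metered usage): Dube 0.2952; Halvorsen 0.1777; Bergstrom 0.1080; Sato 0.1436; Quinlan 0.0713; Marchetti 0.2041.
Unrounded shares: Dube 146,131.07; Halvorsen 87,967.05; Bergstrom 53,455.76; Sato 71,065.23; Quinlan 35,288.86; Marchetti 101,042.03.
At nearest $25: Dube $146,125; Halvorsen $87,975; Bergstrom $53,450; Sato $71,075; Quinlan $35,300; Marchetti $101,050. Sum = $494,975.
Difference $494,950 − $494,975 = −$25 applied to largest allocation (Dube): Dube becomes $146,100.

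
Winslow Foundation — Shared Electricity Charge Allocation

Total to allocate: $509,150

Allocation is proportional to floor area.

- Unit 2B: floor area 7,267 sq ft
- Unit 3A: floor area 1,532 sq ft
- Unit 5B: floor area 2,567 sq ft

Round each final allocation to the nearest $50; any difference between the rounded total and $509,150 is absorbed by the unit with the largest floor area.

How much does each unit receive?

Sum of floor area: 7,267 + 1,532 + 2,567 = 11,366.
Raw shares: Unit 2B 325,531.68; Unit 3A 68,627.29; Unit 5B 114,991.03.
Rounded to nearest $50: Unit 2B $325,550; Unit 3A $68,650; Unit 5B $115,000. Sum = $509,200.
Difference $509,150 − $509,200 = −$50 applied to largest floor area (Unit 2B): Unit 2B becomes $325,500.

Unit 2B: $325,500 | Unit 3A: $68,650 | Unit 5B: $115,000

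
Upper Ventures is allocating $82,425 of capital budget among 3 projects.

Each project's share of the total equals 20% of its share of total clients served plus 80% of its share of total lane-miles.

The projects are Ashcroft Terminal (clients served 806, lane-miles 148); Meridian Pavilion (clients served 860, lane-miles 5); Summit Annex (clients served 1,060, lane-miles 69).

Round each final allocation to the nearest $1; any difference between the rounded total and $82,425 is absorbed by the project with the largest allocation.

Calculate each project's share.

Ashcroft Terminal: $48,834; Meridian Pavilion: $6,686; Summit Annex: $26,905

Totals — clients served 2,726, lane-miles 222.
Composite weights (20% clients served + 80% lane-miles): Ashcroft Terminal 0.5925; Meridian Pavilion 0.0811; Summit Annex 0.3264.
Unrounded shares: Ashcroft Terminal 48,834.14; Meridian Pavilion 6,685.83; Summit Annex 26,905.03.
At nearest $1: Ashcroft Terminal $48,834; Meridian Pavilion $6,686; Summit Annex $26,905. Sum = $82,425.
No rounding difference to absorb.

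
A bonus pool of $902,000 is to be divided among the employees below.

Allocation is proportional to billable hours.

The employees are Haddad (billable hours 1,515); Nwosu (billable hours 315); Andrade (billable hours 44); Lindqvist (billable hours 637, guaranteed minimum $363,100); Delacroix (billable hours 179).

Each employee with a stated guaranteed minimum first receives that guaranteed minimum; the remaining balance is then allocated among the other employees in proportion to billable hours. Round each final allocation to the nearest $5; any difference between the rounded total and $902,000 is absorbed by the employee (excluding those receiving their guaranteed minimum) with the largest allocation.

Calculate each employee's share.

Haddad: $397,680 | Nwosu: $82,685 | Andrade: $11,550 | Lindqvist: $363,100 | Delacroix: $46,985

Fund the minimums — Lindqvist $363,100. Balance $538,900.
Balance split over remaining billable hours 2,053: Haddad 397,678.28 → $397,680; Nwosu 82,685.58 → $82,685; Andrade 11,549.73 → $11,550; Delacroix 46,986.41 → $46,985.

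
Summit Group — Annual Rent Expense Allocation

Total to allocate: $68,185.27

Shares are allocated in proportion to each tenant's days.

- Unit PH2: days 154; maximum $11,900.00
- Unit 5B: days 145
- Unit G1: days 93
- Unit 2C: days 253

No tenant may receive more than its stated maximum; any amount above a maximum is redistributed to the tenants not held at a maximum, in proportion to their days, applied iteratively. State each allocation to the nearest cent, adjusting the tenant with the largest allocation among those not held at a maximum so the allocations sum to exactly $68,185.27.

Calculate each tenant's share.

Unit PH2: $11,900.00; Unit 5B: $16,621.92; Unit G1: $10,660.96; Unit 2C: $29,002.39

Sum of days: 645.
Pro-rata shares before constraints: Unit PH2 16,279.8939; Unit 5B 15,328.4716; Unit G1 9,831.3645; Unit 2C 26,745.5400.
Capped: Unit PH2 ($11,900.00); residual $56,285.27 reallocated over remaining days 491.
Remaining shares: Unit 5B 16,621.9229 → $16,621.92; Unit G1 10,660.9575 → $10,660.96; Unit 2C 29,002.3896 → $29,002.39.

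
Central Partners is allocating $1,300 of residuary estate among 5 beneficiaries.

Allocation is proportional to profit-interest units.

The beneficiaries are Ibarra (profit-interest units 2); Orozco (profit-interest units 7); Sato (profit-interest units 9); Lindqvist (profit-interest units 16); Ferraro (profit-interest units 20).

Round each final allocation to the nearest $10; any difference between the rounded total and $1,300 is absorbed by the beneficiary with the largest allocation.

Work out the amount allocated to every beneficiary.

Combined profit-interest units = 54.
Proportional shares: Ibarra 2/54 × $1,300 = 48.15; Orozco 7/54 × $1,300 = 168.52; Sato 9/54 × $1,300 = 216.67; Lindqvist 16/54 × $1,300 = 385.19; Ferraro 20/54 × $1,300 = 481.48.
Rounded to nearest $10: Ibarra $50; Orozco $170; Sato $220; Lindqvist $390; Ferraro $480. Sum = $1,310.
Difference $1,300 − $1,310 = −$10 applied to largest allocation (Ferraro): Ferraro becomes $470.

Ibarra: $50; Orozco: $170; Sato: $220; Lindqvist: $390; Ferraro: $470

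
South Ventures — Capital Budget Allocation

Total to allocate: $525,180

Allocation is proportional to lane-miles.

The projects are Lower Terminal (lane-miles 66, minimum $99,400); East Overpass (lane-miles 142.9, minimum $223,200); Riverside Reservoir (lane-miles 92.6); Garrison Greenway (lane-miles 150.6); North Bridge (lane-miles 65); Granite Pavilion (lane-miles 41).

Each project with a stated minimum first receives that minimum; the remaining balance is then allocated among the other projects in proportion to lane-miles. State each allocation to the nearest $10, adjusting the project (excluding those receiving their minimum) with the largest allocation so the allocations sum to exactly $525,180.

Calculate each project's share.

Lower Terminal: $99,400 | East Overpass: $223,200 | Riverside Reservoir: $53,720 | Garrison Greenway: $87,360 | North Bridge: $37,710 | Granite Pavilion: $23,790

Fund the minimums — Lower Terminal $99,400; East Overpass $223,200. Balance $202,580.
Balance split over remaining lane-miles 349.2: Riverside Reservoir 53,719.67 → $53,720; Garrison Greenway 87,366.98 → $87,370; North Bridge 37,708.19 → $37,710; Granite Pavilion 23,785.17 → $23,790.
Rounding difference −$10 applied to Garrison Greenway → $87,360.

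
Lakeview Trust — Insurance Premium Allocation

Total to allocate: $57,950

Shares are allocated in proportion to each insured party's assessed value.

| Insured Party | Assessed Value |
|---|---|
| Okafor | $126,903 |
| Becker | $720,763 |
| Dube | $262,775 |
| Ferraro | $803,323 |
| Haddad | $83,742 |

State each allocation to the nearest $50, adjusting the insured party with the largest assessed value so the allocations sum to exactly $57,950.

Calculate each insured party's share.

Sum of assessed value: 126,903 + 720,763 + 262,775 + 803,323 + 83,742 = 1,997,506.
Raw shares: Okafor 3,681.61; Becker 20,910.18; Dube 7,623.41; Ferraro 23,305.35; Haddad 2,429.45.
At nearest $50: Okafor $3,700; Becker $20,900; Dube $7,600; Ferraro $23,300; Haddad $2,450. Sum = $57,950.
Sum already equals the total — no adjustment.

Okafor: $3,700 | Becker: $20,900 | Dube: $7,600 | Ferraro: $23,300 | Haddad: $2,450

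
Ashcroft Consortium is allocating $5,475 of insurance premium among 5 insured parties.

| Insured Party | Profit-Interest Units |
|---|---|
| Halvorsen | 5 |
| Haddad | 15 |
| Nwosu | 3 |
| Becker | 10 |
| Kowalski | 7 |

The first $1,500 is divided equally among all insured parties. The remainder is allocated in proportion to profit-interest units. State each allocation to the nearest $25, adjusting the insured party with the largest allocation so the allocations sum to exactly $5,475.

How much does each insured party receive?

$1,500 shared equally gives $300 per insured party.
Remainder $3,975 by profit-interest units (total 40): Halvorsen 496.88 → $500; Haddad 1,490.62 → $1,500; Nwosu 298.12 → $300; Becker 993.75 → $1,000; Kowalski 695.62 → $700.
Rounding difference −$25 on remainder applied to Haddad.
Totals: Halvorsen $300 + $500 = $800; Haddad $300 + $1,475 = $1,775; Nwosu $300 + $300 = $600; Becker $300 + $1,000 = $1,300; Kowalski $300 + $700 = $1,000.

Halvorsen: $800; Haddad: $1,775; Nwosu: $600; Becker: $1,300; Kowalski: $1,000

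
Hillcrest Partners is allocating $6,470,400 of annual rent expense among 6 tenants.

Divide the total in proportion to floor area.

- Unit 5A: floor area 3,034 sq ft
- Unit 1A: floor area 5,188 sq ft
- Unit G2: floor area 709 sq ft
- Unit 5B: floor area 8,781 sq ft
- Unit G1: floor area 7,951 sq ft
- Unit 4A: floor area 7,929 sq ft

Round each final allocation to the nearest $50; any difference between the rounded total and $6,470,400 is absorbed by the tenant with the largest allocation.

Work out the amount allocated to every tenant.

Unit 5A: $584,400; Unit 1A: $999,300; Unit G2: $136,550; Unit 5B: $1,691,400; Unit G1: $1,531,500; Unit 4A: $1,527,250

Floor area total: 33,592.
Raw shares: Unit 5A 3,034/33,592 × $6,470,400 = 584,400.86; Unit 1A 5,188/33,592 × $6,470,400 = 999,298.50; Unit G2 709/33,592 × $6,470,400 = 136,565.66; Unit 5B 8,781/33,592 × $6,470,400 = 1,691,372.42; Unit G1 7,951/33,592 × $6,470,400 = 1,531,500.07; Unit 4A 7,929/33,592 × $6,470,400 = 1,527,262.49.
Rounded to nearest $50: Unit 5A $584,400; Unit 1A $999,300; Unit G2 $136,550; Unit 5B $1,691,350; Unit G1 $1,531,500; Unit 4A $1,527,250. Sum = $6,470,350.
Difference $6,470,400 − $6,470,350 = +$50 applied to largest allocation (Unit 5B): Unit 5B becomes $1,691,400.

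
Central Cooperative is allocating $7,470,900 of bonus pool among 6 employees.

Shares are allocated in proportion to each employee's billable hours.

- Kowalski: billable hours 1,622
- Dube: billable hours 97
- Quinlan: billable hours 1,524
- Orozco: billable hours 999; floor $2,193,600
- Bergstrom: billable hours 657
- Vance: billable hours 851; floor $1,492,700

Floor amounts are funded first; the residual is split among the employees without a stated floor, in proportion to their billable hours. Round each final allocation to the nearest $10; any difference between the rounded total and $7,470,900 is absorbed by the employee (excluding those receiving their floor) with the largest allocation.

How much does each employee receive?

Kowalski: $1,574,000 · Dube: $94,130 · Quinlan: $1,478,910 · Orozco: $2,193,600 · Bergstrom: $637,560 · Vance: $1,492,700

Guaranteed amounts: Orozco $2,193,600; Vance $1,492,700. Balance $3,784,600.
Balance split over remaining billable hours 3,900: Kowalski 1,574,005.44 → $1,574,010; Dube 94,129.79 → $94,130; Quinlan 1,478,905.23 → $1,478,910; Bergstrom 637,559.54 → $637,560.
Rounding difference −$10 applied to Kowalski → $1,574,000.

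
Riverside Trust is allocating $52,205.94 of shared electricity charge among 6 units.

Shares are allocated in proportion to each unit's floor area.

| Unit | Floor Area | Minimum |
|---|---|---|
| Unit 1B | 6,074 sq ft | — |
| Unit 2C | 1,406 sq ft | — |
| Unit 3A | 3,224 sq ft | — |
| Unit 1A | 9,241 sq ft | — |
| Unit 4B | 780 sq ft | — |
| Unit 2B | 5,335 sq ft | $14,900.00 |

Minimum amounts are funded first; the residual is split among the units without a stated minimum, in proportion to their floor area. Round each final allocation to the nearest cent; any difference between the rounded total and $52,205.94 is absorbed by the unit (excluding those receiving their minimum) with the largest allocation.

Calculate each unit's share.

Unit 1B: $10,933.48; Unit 2C: $2,530.86; Unit 3A: $5,803.35; Unit 1A: $16,634.21; Unit 4B: $1,404.04; Unit 2B: $14,900.00

Guaranteed amounts: Unit 2B $14,900.00. Residual $37,305.94.
Residual split over remaining floor area 20,725: Unit 1B 10,933.4755 → $10,933.48; Unit 2C 2,530.8638 → $2,530.86; Unit 3A 5,803.3462 → $5,803.35; Unit 1A 16,634.2191 → $16,634.22; Unit 4B 1,404.0354 → $1,404.04.
Rounding difference −$0.01 applied to Unit 1A → $16,634.21.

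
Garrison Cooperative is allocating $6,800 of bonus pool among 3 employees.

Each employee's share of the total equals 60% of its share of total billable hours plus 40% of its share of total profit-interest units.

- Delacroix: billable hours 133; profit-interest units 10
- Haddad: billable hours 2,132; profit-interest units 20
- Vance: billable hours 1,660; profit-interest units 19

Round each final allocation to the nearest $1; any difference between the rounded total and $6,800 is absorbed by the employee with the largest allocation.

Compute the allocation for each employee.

Delacroix: $693 | Haddad: $3,327 | Vance: $2,780

Totals — billable hours 3,925, profit-interest units 49.
Blended shares (60% billable hours + 40% profit-interest units): Delacroix 0.1020; Haddad 0.4892; Vance 0.4089.
Raw shares: Delacroix 693.35; Haddad 3,326.40; Vance 2,780.25.
After rounding ($1): Delacroix $693; Haddad $3,326; Vance $2,780. Sum = $6,799.
Difference $6,800 − $6,799 = +$1 applied to largest allocation (Haddad): Haddad becomes $3,327.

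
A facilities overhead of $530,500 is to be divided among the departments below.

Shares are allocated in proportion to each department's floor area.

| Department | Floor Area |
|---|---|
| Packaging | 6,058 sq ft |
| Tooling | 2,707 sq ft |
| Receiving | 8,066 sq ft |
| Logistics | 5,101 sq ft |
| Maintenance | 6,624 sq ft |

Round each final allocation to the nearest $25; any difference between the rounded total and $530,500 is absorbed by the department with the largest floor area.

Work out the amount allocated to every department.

Packaging: $112,550 · Tooling: $50,300 · Receiving: $149,825 · Logistics: $94,775 · Maintenance: $123,050

Total floor area = 6,058 + 2,707 + 8,066 + 5,101 + 6,624 = 28,556.
Pro-rata amounts: Packaging 112,542.69; Tooling 50,289.38; Receiving 149,846.37; Logistics 94,763.99; Maintenance 123,057.57.
After rounding ($25): Packaging $112,550; Tooling $50,300; Receiving $149,850; Logistics $94,775; Maintenance $123,050. Sum = $530,525.
Difference $530,500 − $530,525 = −$25 applied to largest floor area (Receiving): Receiving becomes $149,825.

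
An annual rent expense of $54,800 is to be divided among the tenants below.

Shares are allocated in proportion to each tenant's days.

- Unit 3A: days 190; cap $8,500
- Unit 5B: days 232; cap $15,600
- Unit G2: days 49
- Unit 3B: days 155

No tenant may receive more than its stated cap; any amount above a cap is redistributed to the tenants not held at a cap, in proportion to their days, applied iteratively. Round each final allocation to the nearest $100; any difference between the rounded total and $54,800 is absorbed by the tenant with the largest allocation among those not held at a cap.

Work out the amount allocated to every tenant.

Total days = 626.
Pro-rata shares before constraints: Unit 3A 16,632.59; Unit 5B 20,309.27; Unit G2 4,289.46; Unit 3B 13,568.69.
Cap binds for Unit 3A ($8,500), Unit 5B ($15,600); balance $30,700 reallocated over remaining days 204.
Remaining shares: Unit G2 7,374.02 → $7,400; Unit 3B 23,325.98 → $23,300.

Unit 3A: $8,500 · Unit 5B: $15,600 · Unit G2: $7,400 · Unit 3B: $23,300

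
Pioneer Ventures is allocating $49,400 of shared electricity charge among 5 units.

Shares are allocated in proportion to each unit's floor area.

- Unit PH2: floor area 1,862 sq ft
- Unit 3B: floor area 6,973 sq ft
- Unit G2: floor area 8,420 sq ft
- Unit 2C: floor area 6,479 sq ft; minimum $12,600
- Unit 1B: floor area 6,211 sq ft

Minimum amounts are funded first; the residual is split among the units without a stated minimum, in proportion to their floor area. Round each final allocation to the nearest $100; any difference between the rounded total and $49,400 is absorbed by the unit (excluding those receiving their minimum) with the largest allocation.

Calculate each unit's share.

Unit PH2: $2,900 · Unit 3B: $10,900 · Unit G2: $13,300 · Unit 2C: $12,600 · Unit 1B: $9,700

Minimums first: Unit 2C $12,600. Residual $36,800.
Residual split over remaining floor area 23,466: Unit PH2 2,920.04 → $2,900; Unit 3B 10,935.24 → $10,900; Unit G2 13,204.47 → $13,200; Unit 1B 9,740.25 → $9,700.
Rounding difference +$100 applied to Unit G2 → $13,300.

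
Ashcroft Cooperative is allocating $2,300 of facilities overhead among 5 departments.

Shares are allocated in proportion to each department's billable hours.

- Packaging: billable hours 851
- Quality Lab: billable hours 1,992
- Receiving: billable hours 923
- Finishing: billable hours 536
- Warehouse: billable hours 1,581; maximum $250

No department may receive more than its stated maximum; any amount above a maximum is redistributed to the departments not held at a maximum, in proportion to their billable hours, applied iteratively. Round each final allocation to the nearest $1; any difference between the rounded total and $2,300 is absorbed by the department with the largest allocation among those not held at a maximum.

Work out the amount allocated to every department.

Packaging: $406; Quality Lab: $949; Receiving: $440; Finishing: $255; Warehouse: $250

Sum of billable hours: 5,883.
Proportional shares (ignoring caps): Packaging 332.70; Quality Lab 778.79; Receiving 360.85; Finishing 209.55; Warehouse 618.10.
Capped: Warehouse ($250); balance $2,050 reallocated over remaining billable hours 4,302.
Remaining shares: Packaging 405.52 → $406; Quality Lab 949.23 → $949; Receiving 439.83 → $440; Finishing 255.42 → $255.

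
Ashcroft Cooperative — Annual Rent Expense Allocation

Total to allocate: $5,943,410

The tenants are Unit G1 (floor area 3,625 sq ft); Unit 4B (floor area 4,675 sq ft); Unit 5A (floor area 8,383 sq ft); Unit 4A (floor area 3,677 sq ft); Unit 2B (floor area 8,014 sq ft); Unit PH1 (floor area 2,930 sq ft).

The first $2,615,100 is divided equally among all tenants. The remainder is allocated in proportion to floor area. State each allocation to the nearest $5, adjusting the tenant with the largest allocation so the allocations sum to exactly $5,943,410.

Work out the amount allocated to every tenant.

Unit G1: $821,270 · Unit 4B: $932,905 · Unit 5A: $1,327,150 · Unit 4A: $826,795 · Unit 2B: $1,287,915 · Unit PH1: $747,375

Equal tier: $2,615,100 ÷ 6 = $435,850 apiece.
Remainder $3,328,310 by floor area (total 31,304): Unit G1 385,417.96 → $385,420; Unit 4B 497,056.26 → $497,055; Unit 5A 891,298.96 → $891,300; Unit 4A 390,946.71 → $390,945; Unit 2B 852,066.07 → $852,065; Unit PH1 311,524.03 → $311,525.
Totals: Unit G1 $435,850 + $385,420 = $821,270; Unit 4B $435,850 + $497,055 = $932,905; Unit 5A $435,850 + $891,300 = $1,327,150; Unit 4A $435,850 + $390,945 = $826,795; Unit 2B $435,850 + $852,065 = $1,287,915; Unit PH1 $435,850 + $311,525 = $747,375.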